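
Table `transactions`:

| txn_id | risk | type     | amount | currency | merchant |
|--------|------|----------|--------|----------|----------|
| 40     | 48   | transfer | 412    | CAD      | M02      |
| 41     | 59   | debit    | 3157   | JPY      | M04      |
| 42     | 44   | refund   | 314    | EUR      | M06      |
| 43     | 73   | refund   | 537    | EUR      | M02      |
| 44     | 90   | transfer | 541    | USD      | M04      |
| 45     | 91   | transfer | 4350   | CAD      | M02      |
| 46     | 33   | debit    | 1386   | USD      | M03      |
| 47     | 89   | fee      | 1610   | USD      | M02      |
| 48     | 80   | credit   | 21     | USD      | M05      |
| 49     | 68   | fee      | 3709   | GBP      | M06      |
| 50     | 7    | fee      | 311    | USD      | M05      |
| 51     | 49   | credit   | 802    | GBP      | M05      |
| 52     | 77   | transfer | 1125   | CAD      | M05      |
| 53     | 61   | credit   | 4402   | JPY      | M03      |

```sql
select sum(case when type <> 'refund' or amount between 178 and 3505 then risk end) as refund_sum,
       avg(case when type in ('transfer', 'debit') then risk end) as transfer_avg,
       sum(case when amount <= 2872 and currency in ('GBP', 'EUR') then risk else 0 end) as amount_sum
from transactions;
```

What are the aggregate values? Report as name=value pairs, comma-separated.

[refund_sum: type <> 'refund' or amount between 178 and 3505]
txn_id=40: ✓ → 48
txn_id=41: ✓ → 59
txn_id=42: ✓ → 44
txn_id=43: ✓ → 73
txn_id=44: ✓ → 90
txn_id=45: ✓ → 91
txn_id=46: ✓ → 33
txn_id=47: ✓ → 89
txn_id=48: ✓ → 80
txn_id=49: ✓ → 68
txn_id=50: ✓ → 7
txn_id=51: ✓ → 49
txn_id=52: ✓ → 77
txn_id=53: ✓ → 61
refund_sum = 48 + 59 + 44 + 73 + 90 + 91 + 33 + 89 + 80 + 68 + 7 + 49 + 77 + 61 = 869
—
[transfer_avg: type in ('transfer', 'debit')]
txn_id=40: ✓ → 48
txn_id=41: ✓ → 59
txn_id=42: ✗
txn_id=43: ✗
txn_id=44: ✓ → 90
txn_id=45: ✓ → 91
txn_id=46: ✓ → 33
txn_id=47: ✗
txn_id=48: ✗
txn_id=49: ✗
txn_id=50: ✗
txn_id=51: ✗
txn_id=52: ✓ → 77
txn_id=53: ✗
transfer_avg = (48 + 59 + 90 + 91 + 33 + 77) / 6 = 66.3333333333
—
[amount_sum: amount <= 2872 and currency in ('GBP', 'EUR')]
txn_id=40: ✗
txn_id=41: ✗
txn_id=42: ✓ → 44
txn_id=43: ✓ → 73
txn_id=44: ✗
txn_id=45: ✗
txn_id=46: ✗
txn_id=47: ✗
txn_id=48: ✗
txn_id=49: ✗
txn_id=50: ✗
txn_id=51: ✓ → 49
txn_id=52: ✗
txn_id=53: ✗
amount_sum = 44 + 73 + 49 = 166

refund_sum=869, transfer_avg=66.3333333333, amount_sum=166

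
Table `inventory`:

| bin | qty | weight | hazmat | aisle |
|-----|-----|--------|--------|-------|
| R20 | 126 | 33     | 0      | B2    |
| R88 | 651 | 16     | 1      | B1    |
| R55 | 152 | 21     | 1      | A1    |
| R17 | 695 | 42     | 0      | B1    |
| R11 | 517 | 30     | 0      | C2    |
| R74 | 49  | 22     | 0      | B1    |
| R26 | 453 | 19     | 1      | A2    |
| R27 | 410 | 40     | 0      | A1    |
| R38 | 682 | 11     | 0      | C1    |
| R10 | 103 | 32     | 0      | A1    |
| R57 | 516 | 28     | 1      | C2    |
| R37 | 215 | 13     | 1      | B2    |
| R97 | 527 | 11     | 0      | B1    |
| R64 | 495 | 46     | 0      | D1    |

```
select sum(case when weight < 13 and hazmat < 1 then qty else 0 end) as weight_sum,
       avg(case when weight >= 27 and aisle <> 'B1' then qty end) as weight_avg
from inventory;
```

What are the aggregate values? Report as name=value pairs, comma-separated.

[weight_sum: weight < 13 and hazmat < 1]
bin=R20: ✗
bin=R88: ✗
bin=R55: ✗
bin=R17: ✗
bin=R11: ✗
bin=R74: ✗
bin=R26: ✗
bin=R27: ✗
bin=R38: ✓ → 682
bin=R10: ✗
bin=R57: ✗
bin=R37: ✗
bin=R97: ✓ → 527
bin=R64: ✗
weight_sum = 682 + 527 = 1209
—
[weight_avg: weight >= 27 and aisle <> 'B1']
bin=R20: ✓ → 126
bin=R88: ✗
bin=R55: ✗
bin=R17: ✗
bin=R11: ✓ → 517
bin=R74: ✗
bin=R26: ✗
bin=R27: ✓ → 410
bin=R38: ✗
bin=R10: ✓ → 103
bin=R57: ✓ → 516
bin=R37: ✗
bin=R97: ✗
bin=R64: ✓ → 495
weight_avg = (126 + 517 + 410 + 103 + 516 + 495) / 6 = 361.1666666667

weight_sum=1209, weight_avg=361.1666666667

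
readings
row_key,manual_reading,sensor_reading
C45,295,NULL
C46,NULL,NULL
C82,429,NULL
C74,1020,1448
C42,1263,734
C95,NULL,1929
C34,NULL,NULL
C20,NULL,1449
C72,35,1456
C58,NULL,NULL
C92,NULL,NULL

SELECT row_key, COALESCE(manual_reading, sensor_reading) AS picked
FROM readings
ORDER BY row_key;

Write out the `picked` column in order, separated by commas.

row_key=C20: manual_reading=NULL, sensor_reading=1449 → 1449
row_key=C34: manual_reading=NULL, sensor_reading=NULL (all NULL) → NULL
row_key=C42: manual_reading=1263 → 1263
row_key=C45: manual_reading=295 → 295
row_key=C46: manual_reading=NULL, sensor_reading=NULL (all NULL) → NULL
row_key=C58: manual_reading=NULL, sensor_reading=NULL (all NULL) → NULL
row_key=C72: manual_reading=35 → 35
row_key=C74: manual_reading=1020 → 1020
row_key=C82: manual_reading=429 → 429
row_key=C92: manual_reading=NULL, sensor_reading=NULL (all NULL) → NULL
row_key=C95: manual_reading=NULL, sensor_reading=1929 → 1929

1449, NULL, 1263, 295, NULL, NULL, 35, 1020, 429, NULL, 1929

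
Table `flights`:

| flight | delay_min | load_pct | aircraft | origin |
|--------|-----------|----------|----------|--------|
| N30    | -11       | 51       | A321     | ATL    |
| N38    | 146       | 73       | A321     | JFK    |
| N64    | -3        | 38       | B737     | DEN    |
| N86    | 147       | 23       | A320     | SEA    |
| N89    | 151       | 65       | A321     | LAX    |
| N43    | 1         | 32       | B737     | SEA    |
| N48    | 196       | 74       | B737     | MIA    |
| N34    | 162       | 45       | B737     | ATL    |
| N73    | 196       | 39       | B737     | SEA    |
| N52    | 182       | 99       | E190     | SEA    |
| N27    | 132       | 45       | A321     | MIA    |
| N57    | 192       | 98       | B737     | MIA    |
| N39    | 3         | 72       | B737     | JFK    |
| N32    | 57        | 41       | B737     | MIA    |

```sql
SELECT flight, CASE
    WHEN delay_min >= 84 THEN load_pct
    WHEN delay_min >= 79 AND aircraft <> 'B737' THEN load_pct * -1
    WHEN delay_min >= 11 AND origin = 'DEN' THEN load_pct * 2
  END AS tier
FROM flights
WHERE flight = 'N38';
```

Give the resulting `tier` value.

73

flight = N38: delay_min=146, load_pct=73, aircraft=A321, origin=JFK.
delay_min >= 84 → true → 73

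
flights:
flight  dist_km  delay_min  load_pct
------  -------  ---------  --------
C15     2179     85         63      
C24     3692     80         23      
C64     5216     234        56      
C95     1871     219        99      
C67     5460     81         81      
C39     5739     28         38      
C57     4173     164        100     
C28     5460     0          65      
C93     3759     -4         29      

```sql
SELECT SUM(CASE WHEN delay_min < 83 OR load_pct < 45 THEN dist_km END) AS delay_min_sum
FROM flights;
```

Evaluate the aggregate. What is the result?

flight=C15: ✗
flight=C24: ✓ → 3692
flight=C64: ✗
flight=C95: ✗
flight=C67: ✓ → 5460
flight=C39: ✓ → 5739
flight=C57: ✗
flight=C28: ✓ → 5460
flight=C93: ✓ → 3759
delay_min_sum = 3692 + 5460 + 5739 + 5460 + 3759 = 24110

24110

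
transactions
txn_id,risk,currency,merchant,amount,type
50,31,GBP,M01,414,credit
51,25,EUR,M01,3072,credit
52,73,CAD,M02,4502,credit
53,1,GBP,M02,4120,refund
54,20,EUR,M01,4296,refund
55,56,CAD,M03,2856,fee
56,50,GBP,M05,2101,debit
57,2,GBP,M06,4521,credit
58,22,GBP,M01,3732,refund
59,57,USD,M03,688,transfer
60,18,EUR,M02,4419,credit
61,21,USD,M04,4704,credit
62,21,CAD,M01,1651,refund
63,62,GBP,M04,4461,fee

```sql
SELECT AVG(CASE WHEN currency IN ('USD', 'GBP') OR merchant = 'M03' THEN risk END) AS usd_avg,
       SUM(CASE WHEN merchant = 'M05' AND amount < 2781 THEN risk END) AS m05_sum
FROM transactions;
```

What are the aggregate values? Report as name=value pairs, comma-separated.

[usd_avg: currency IN ('USD', 'GBP') OR merchant = 'M03']
txn_id=50: ✓ → 31
txn_id=51: ✗
txn_id=52: ✗
txn_id=53: ✓ → 1
txn_id=54: ✗
txn_id=55: ✓ → 56
txn_id=56: ✓ → 50
txn_id=57: ✓ → 2
txn_id=58: ✓ → 22
txn_id=59: ✓ → 57
txn_id=60: ✗
txn_id=61: ✓ → 21
txn_id=62: ✗
txn_id=63: ✓ → 62
usd_avg = (31 + 1 + 56 + 50 + 2 + 22 + 57 + 21 + 62) / 9 = 33.5555555556
—
[m05_sum: merchant = 'M05' AND amount < 2781]
txn_id=50: ✗
txn_id=51: ✗
txn_id=52: ✗
txn_id=53: ✗
txn_id=54: ✗
txn_id=55: ✗
txn_id=56: ✓ → 50
txn_id=57: ✗
txn_id=58: ✗
txn_id=59: ✗
txn_id=60: ✗
txn_id=61: ✗
txn_id=62: ✗
txn_id=63: ✗
m05_sum = 50

usd_avg=33.5555555556, m05_sum=50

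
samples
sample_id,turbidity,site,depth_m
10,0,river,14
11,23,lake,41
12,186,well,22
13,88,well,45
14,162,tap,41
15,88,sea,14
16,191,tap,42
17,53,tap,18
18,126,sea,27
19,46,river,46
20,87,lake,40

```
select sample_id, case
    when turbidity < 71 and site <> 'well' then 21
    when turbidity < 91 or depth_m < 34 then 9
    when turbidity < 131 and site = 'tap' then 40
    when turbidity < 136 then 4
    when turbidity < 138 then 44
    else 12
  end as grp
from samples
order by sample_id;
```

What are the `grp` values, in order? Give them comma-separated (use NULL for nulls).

21, 21, 9, 9, 12, 9, 12, 21, 9, 21, 9

sample_id=10: turbidity < 71 and site <> 'well' → 21
sample_id=11: turbidity < 71 and site <> 'well' → 21
sample_id=12: turbidity < 91 or depth_m < 34 → 9
sample_id=13: turbidity < 91 or depth_m < 34 → 9
sample_id=14: ELSE → 12
sample_id=15: turbidity < 91 or depth_m < 34 → 9
sample_id=16: ELSE → 12
sample_id=17: turbidity < 71 and site <> 'well' → 21
sample_id=18: turbidity < 91 or depth_m < 34 → 9
sample_id=19: turbidity < 71 and site <> 'well' → 21
sample_id=20: turbidity < 91 or depth_m < 34 → 9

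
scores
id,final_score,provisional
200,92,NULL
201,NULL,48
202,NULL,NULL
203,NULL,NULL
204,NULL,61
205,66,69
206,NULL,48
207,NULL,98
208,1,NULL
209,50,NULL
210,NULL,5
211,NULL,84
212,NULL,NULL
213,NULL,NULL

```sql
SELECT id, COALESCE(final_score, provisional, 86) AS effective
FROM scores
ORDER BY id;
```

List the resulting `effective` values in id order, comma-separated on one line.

92, 48, 86, 86, 61, 66, 48, 98, 1, 50, 5, 84, 86, 86

id=200: final_score=92 → 92
id=201: final_score=NULL, provisional=48 → 48
id=202: final_score=NULL, provisional=NULL, → literal 86 → 86
id=203: final_score=NULL, provisional=NULL, → literal 86 → 86
id=204: final_score=NULL, provisional=61 → 61
id=205: final_score=66 → 66
id=206: final_score=NULL, provisional=48 → 48
id=207: final_score=NULL, provisional=98 → 98
id=208: final_score=1 → 1
id=209: final_score=50 → 50
id=210: final_score=NULL, provisional=5 → 5
id=211: final_score=NULL, provisional=84 → 84
id=212: final_score=NULL, provisional=NULL, → literal 86 → 86
id=213: final_score=NULL, provisional=NULL, → literal 86 → 86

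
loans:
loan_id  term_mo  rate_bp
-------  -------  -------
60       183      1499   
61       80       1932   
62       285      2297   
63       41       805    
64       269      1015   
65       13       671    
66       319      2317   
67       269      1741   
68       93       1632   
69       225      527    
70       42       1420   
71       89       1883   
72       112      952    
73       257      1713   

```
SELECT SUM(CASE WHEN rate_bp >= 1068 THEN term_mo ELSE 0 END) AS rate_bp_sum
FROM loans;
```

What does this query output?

1617

loan_id=60: ✓ → 183
loan_id=61: ✓ → 80
loan_id=62: ✓ → 285
loan_id=63: ✗
loan_id=64: ✗
loan_id=65: ✗
loan_id=66: ✓ → 319
loan_id=67: ✓ → 269
loan_id=68: ✓ → 93
loan_id=69: ✗
loan_id=70: ✓ → 42
loan_id=71: ✓ → 89
loan_id=72: ✗
loan_id=73: ✓ → 257
rate_bp_sum = 183 + 80 + 285 + 319 + 269 + 93 + 42 + 89 + 257 = 1617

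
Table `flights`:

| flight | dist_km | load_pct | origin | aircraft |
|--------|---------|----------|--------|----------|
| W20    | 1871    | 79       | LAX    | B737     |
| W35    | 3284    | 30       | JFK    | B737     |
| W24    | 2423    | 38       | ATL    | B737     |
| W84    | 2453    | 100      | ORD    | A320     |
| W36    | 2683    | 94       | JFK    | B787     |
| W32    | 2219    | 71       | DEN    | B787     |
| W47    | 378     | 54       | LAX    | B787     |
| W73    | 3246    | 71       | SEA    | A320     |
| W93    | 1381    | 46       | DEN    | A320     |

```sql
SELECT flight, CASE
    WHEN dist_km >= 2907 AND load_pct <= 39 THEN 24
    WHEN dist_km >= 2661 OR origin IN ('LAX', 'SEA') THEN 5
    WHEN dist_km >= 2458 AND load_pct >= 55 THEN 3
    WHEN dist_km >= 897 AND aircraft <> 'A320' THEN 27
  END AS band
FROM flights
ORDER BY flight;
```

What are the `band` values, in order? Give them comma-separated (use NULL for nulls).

flight=W20: dist_km >= 2661 OR origin IN ('LAX', 'SEA') → 5
flight=W24: dist_km >= 897 AND aircraft <> 'A320' → 27
flight=W32: dist_km >= 897 AND aircraft <> 'A320' → 27
flight=W35: dist_km >= 2907 AND load_pct <= 39 → 24
flight=W36: dist_km >= 2661 OR origin IN ('LAX', 'SEA') → 5
flight=W47: dist_km >= 2661 OR origin IN ('LAX', 'SEA') → 5
flight=W73: dist_km >= 2661 OR origin IN ('LAX', 'SEA') → 5
flight=W84: (no match → NULL) → NULL
flight=W93: (no match → NULL) → NULL

5, 27, 27, 24, 5, 5, 5, NULL, NULL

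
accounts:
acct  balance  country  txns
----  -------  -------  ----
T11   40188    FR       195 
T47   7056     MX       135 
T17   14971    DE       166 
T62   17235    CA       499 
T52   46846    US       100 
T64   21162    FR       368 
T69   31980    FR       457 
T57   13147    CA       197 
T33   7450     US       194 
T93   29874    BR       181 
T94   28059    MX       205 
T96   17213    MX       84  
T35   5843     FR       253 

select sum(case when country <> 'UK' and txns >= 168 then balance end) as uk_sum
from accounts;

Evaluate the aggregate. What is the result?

acct=T11: ✓ → 40188
acct=T47: ✗
acct=T17: ✗
acct=T62: ✓ → 17235
acct=T52: ✗
acct=T64: ✓ → 21162
acct=T69: ✓ → 31980
acct=T57: ✓ → 13147
acct=T33: ✓ → 7450
acct=T93: ✓ → 29874
acct=T94: ✓ → 28059
acct=T96: ✗
acct=T35: ✓ → 5843
uk_sum = 40188 + 17235 + 21162 + 31980 + 13147 + 7450 + 29874 + 28059 + 5843 = 194938

194938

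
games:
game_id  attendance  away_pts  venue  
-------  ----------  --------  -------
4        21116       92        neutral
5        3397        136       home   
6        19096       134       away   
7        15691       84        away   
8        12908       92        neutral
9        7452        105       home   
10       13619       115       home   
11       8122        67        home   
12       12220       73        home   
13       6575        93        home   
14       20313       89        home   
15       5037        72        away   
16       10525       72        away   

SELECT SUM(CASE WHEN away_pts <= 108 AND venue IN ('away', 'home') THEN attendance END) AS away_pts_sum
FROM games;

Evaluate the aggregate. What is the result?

game_id=4: ✗
game_id=5: ✗
game_id=6: ✗
game_id=7: ✓ → 15691
game_id=8: ✗
game_id=9: ✓ → 7452
game_id=10: ✗
game_id=11: ✓ → 8122
game_id=12: ✓ → 12220
game_id=13: ✓ → 6575
game_id=14: ✓ → 20313
game_id=15: ✓ → 5037
game_id=16: ✓ → 10525
away_pts_sum = 15691 + 7452 + 8122 + 12220 + 6575 + 20313 + 5037 + 10525 = 85935

85935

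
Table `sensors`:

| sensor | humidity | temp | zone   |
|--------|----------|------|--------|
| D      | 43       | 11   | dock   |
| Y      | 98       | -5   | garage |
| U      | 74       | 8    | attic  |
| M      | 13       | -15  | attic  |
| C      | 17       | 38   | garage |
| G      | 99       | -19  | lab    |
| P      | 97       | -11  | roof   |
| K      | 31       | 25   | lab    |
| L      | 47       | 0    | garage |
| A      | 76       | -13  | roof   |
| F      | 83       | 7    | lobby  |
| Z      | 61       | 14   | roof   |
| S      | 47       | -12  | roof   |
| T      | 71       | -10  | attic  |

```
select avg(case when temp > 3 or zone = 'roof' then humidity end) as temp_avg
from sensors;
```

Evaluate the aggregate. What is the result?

sensor=D: ✓ → 43
sensor=Y: ✗
sensor=U: ✓ → 74
sensor=M: ✗
sensor=C: ✓ → 17
sensor=G: ✗
sensor=P: ✓ → 97
sensor=K: ✓ → 31
sensor=L: ✗
sensor=A: ✓ → 76
sensor=F: ✓ → 83
sensor=Z: ✓ → 61
sensor=S: ✓ → 47
sensor=T: ✗
temp_avg = (43 + 74 + 17 + 97 + 31 + 76 + 83 + 61 + 47) / 9 = 58.7777777778

58.7777777778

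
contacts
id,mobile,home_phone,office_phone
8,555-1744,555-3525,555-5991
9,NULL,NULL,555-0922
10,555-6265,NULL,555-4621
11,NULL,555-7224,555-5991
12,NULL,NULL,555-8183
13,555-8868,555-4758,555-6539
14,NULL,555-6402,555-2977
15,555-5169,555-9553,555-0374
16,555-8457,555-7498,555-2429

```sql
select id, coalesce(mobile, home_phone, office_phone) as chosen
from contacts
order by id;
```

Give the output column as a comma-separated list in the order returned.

555-1744, 555-0922, 555-6265, 555-7224, 555-8183, 555-8868, 555-6402, 555-5169, 555-8457

id=8: mobile=555-1744 → 555-1744
id=9: mobile=NULL, home_phone=NULL, office_phone=555-0922 → 555-0922
id=10: mobile=555-6265 → 555-6265
id=11: mobile=NULL, home_phone=555-7224 → 555-7224
id=12: mobile=NULL, home_phone=NULL, office_phone=555-8183 → 555-8183
id=13: mobile=555-8868 → 555-8868
id=14: mobile=NULL, home_phone=555-6402 → 555-6402
id=15: mobile=555-5169 → 555-5169
id=16: mobile=555-8457 → 555-8457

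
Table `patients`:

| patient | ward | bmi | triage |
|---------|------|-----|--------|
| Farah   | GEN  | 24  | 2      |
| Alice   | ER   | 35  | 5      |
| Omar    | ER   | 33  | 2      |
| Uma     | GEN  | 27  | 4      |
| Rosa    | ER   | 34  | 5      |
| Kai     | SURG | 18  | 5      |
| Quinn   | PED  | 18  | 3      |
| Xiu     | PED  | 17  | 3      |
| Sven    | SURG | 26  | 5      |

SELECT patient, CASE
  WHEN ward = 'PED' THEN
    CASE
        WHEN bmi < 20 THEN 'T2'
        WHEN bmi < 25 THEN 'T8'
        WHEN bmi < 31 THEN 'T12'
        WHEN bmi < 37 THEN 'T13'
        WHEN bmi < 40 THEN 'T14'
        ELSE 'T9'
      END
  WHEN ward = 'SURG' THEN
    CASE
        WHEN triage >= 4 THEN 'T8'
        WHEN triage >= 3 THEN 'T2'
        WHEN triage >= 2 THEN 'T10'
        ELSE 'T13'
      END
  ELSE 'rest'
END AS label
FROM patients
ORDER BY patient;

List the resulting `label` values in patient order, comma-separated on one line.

patient=Alice: ward='ER' → outer ELSE → rest
patient=Farah: ward='GEN' → outer ELSE → rest
patient=Kai: ward='SURG' → inner[triage >= 4] → T8
patient=Omar: ward='ER' → outer ELSE → rest
patient=Quinn: ward='PED' → inner[bmi < 20] → T2
patient=Rosa: ward='ER' → outer ELSE → rest
patient=Sven: ward='SURG' → inner[triage >= 4] → T8
patient=Uma: ward='GEN' → outer ELSE → rest
patient=Xiu: ward='PED' → inner[bmi < 20] → T2

rest, rest, T8, rest, T2, rest, T8, rest, T2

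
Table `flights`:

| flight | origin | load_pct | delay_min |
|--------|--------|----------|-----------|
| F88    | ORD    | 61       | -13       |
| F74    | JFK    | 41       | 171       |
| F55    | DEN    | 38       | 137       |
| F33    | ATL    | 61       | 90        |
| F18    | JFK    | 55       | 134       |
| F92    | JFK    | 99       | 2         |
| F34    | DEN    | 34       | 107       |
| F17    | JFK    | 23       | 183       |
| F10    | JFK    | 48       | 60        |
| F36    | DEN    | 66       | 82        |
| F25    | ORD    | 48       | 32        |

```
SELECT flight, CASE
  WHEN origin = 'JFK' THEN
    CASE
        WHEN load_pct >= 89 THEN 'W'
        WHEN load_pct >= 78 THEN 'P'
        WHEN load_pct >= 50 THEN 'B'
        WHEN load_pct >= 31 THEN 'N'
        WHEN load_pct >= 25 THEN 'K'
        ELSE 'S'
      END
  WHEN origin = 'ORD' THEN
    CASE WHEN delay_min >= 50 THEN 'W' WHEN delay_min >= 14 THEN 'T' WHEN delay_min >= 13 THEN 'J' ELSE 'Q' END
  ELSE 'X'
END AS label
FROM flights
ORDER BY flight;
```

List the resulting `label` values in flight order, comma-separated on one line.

flight=F10: origin='JFK' → inner[load_pct >= 31] → N
flight=F17: origin='JFK' → inner[ELSE] → S
flight=F18: origin='JFK' → inner[load_pct >= 50] → B
flight=F25: origin='ORD' → inner[delay_min >= 14] → T
flight=F33: origin='ATL' → outer ELSE → X
flight=F34: origin='DEN' → outer ELSE → X
flight=F36: origin='DEN' → outer ELSE → X
flight=F55: origin='DEN' → outer ELSE → X
flight=F74: origin='JFK' → inner[load_pct >= 31] → N
flight=F88: origin='ORD' → inner[ELSE] → Q
flight=F92: origin='JFK' → inner[load_pct >= 89] → W

N, S, B, T, X, X, X, X, N, Q, W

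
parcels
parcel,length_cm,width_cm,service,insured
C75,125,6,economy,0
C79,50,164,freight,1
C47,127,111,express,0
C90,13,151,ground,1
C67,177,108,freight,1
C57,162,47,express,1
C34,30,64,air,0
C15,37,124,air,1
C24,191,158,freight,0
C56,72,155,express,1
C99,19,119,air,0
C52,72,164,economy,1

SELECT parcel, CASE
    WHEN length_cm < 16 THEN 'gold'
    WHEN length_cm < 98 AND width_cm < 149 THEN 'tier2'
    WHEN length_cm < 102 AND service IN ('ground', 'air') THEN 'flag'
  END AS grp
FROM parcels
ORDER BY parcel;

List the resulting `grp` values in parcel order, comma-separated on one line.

parcel=C15: length_cm < 98 AND width_cm < 149 → tier2
parcel=C24: (no match → NULL) → NULL
parcel=C34: length_cm < 98 AND width_cm < 149 → tier2
parcel=C47: (no match → NULL) → NULL
parcel=C52: (no match → NULL) → NULL
parcel=C56: (no match → NULL) → NULL
parcel=C57: (no match → NULL) → NULL
parcel=C67: (no match → NULL) → NULL
parcel=C75: (no match → NULL) → NULL
parcel=C79: (no match → NULL) → NULL
parcel=C90: length_cm < 16 → gold
parcel=C99: length_cm < 98 AND width_cm < 149 → tier2

tier2, NULL, tier2, NULL, NULL, NULL, NULL, NULL, NULL, NULL, gold, tier2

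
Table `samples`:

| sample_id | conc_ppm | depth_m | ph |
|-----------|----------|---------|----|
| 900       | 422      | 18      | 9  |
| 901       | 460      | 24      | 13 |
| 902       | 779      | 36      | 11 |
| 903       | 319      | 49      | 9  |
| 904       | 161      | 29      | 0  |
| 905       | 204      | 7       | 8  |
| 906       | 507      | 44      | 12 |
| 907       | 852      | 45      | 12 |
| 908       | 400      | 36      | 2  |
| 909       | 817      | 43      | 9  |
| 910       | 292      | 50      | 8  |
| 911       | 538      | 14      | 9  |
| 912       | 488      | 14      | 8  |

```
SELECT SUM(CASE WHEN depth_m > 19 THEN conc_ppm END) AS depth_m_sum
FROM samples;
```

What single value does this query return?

4587

sample_id=900: ✗
sample_id=901: ✓ → 460
sample_id=902: ✓ → 779
sample_id=903: ✓ → 319
sample_id=904: ✓ → 161
sample_id=905: ✗
sample_id=906: ✓ → 507
sample_id=907: ✓ → 852
sample_id=908: ✓ → 400
sample_id=909: ✓ → 817
sample_id=910: ✓ → 292
sample_id=911: ✗
sample_id=912: ✗
depth_m_sum = 460 + 779 + 319 + 161 + 507 + 852 + 400 + 817 + 292 = 4587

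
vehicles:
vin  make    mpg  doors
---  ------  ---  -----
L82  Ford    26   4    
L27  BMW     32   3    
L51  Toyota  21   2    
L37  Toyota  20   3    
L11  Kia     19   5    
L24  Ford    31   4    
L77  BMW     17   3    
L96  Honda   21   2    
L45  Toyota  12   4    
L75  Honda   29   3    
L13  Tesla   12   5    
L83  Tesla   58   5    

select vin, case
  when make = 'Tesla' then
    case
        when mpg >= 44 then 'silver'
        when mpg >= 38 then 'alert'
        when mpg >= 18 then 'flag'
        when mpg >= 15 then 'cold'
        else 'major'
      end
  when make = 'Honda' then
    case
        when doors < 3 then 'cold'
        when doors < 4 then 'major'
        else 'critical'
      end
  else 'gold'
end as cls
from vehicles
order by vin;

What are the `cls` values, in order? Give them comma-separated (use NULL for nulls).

vin=L11: make='Kia' → outer ELSE → gold
vin=L13: make='Tesla' → inner[ELSE] → major
vin=L24: make='Ford' → outer ELSE → gold
vin=L27: make='BMW' → outer ELSE → gold
vin=L37: make='Toyota' → outer ELSE → gold
vin=L45: make='Toyota' → outer ELSE → gold
vin=L51: make='Toyota' → outer ELSE → gold
vin=L75: make='Honda' → inner[doors < 4] → major
vin=L77: make='BMW' → outer ELSE → gold
vin=L82: make='Ford' → outer ELSE → gold
vin=L83: make='Tesla' → inner[mpg >= 44] → silver
vin=L96: make='Honda' → inner[doors < 3] → cold

gold, major, gold, gold, gold, gold, gold, major, gold, gold, silver, cold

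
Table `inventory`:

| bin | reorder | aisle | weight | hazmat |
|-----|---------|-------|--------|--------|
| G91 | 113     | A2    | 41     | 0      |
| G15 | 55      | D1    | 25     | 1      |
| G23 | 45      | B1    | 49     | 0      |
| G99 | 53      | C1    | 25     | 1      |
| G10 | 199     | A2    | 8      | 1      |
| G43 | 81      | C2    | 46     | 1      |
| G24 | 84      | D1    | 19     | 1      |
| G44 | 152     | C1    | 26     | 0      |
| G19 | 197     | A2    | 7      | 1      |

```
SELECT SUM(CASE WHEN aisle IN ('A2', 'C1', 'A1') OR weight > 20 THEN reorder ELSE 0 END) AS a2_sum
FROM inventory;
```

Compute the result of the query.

895

bin=G91: ✓ → 113
bin=G15: ✓ → 55
bin=G23: ✓ → 45
bin=G99: ✓ → 53
bin=G10: ✓ → 199
bin=G43: ✓ → 81
bin=G24: ✗
bin=G44: ✓ → 152
bin=G19: ✓ → 197
a2_sum = 113 + 55 + 45 + 53 + 199 + 81 + 152 + 197 = 895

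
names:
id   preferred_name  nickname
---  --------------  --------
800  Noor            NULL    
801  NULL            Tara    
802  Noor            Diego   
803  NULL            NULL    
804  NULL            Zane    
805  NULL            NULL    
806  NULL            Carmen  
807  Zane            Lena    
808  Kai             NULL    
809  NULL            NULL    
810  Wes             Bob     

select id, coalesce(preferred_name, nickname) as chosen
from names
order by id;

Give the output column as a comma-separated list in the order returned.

Noor, Tara, Noor, NULL, Zane, NULL, Carmen, Zane, Kai, NULL, Wes

id=800: preferred_name=Noor → Noor
id=801: preferred_name=NULL, nickname=Tara → Tara
id=802: preferred_name=Noor → Noor
id=803: preferred_name=NULL, nickname=NULL (all NULL) → NULL
id=804: preferred_name=NULL, nickname=Zane → Zane
id=805: preferred_name=NULL, nickname=NULL (all NULL) → NULL
id=806: preferred_name=NULL, nickname=Carmen → Carmen
id=807: preferred_name=Zane → Zane
id=808: preferred_name=Kai → Kai
id=809: preferred_name=NULL, nickname=NULL (all NULL) → NULL
id=810: preferred_name=Wes → Wes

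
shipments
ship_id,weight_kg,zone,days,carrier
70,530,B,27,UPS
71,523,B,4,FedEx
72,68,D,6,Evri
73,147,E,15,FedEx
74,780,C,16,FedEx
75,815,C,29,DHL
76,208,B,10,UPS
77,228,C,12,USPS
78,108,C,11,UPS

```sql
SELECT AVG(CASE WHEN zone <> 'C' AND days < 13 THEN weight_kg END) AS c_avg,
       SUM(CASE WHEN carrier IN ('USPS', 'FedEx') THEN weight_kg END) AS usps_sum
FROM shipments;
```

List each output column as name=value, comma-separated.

c_avg=266.3333333333, usps_sum=1678

[c_avg: zone <> 'C' AND days < 13]
ship_id=70: ✗
ship_id=71: ✓ → 523
ship_id=72: ✓ → 68
ship_id=73: ✗
ship_id=74: ✗
ship_id=75: ✗
ship_id=76: ✓ → 208
ship_id=77: ✗
ship_id=78: ✗
c_avg = (523 + 68 + 208) / 3 = 266.3333333333
—
[usps_sum: carrier IN ('USPS', 'FedEx')]
ship_id=70: ✗
ship_id=71: ✓ → 523
ship_id=72: ✗
ship_id=73: ✓ → 147
ship_id=74: ✓ → 780
ship_id=75: ✗
ship_id=76: ✗
ship_id=77: ✓ → 228
ship_id=78: ✗
usps_sum = 523 + 147 + 780 + 228 = 1678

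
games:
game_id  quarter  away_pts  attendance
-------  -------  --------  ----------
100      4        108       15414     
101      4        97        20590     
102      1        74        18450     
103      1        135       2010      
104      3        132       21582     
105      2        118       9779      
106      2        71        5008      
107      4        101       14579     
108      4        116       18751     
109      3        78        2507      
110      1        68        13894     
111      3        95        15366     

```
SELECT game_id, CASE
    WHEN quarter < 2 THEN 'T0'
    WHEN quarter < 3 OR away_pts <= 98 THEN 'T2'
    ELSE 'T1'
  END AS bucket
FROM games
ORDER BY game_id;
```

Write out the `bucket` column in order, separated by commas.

game_id=100: ELSE → T1
game_id=101: quarter < 3 OR away_pts <= 98 → T2
game_id=102: quarter < 2 → T0
game_id=103: quarter < 2 → T0
game_id=104: ELSE → T1
game_id=105: quarter < 3 OR away_pts <= 98 → T2
game_id=106: quarter < 3 OR away_pts <= 98 → T2
game_id=107: ELSE → T1
game_id=108: ELSE → T1
game_id=109: quarter < 3 OR away_pts <= 98 → T2
game_id=110: quarter < 2 → T0
game_id=111: quarter < 3 OR away_pts <= 98 → T2

T1, T2, T0, T0, T1, T2, T2, T1, T1, T2, T0, T2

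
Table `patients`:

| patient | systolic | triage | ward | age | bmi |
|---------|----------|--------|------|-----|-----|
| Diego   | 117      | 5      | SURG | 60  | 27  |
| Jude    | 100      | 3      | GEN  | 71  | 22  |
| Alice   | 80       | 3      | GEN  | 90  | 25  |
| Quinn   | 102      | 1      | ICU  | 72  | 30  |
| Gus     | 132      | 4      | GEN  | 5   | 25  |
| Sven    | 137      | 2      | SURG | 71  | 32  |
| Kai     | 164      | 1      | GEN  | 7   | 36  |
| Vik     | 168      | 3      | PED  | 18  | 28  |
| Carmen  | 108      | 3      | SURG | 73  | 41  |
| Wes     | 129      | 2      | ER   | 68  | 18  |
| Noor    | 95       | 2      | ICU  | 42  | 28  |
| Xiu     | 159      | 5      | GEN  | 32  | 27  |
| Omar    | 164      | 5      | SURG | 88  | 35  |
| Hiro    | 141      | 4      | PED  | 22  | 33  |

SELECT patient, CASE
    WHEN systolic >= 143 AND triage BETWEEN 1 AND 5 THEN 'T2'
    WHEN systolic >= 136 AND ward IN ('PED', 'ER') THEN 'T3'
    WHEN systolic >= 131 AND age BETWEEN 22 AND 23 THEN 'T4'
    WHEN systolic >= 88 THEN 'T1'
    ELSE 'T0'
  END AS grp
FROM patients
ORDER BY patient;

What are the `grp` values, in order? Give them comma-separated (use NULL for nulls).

patient=Alice: ELSE → T0
patient=Carmen: systolic >= 88 → T1
patient=Diego: systolic >= 88 → T1
patient=Gus: systolic >= 88 → T1
patient=Hiro: systolic >= 136 AND ward IN ('PED', 'ER') → T3
patient=Jude: systolic >= 88 → T1
patient=Kai: systolic >= 143 AND triage BETWEEN 1 AND 5 → T2
patient=Noor: systolic >= 88 → T1
patient=Omar: systolic >= 143 AND triage BETWEEN 1 AND 5 → T2
patient=Quinn: systolic >= 88 → T1
patient=Sven: systolic >= 88 → T1
patient=Vik: systolic >= 143 AND triage BETWEEN 1 AND 5 → T2
patient=Wes: systolic >= 88 → T1
patient=Xiu: systolic >= 143 AND triage BETWEEN 1 AND 5 → T2

T0, T1, T1, T1, T3, T1, T2, T1, T2, T1, T1, T2, T1, T2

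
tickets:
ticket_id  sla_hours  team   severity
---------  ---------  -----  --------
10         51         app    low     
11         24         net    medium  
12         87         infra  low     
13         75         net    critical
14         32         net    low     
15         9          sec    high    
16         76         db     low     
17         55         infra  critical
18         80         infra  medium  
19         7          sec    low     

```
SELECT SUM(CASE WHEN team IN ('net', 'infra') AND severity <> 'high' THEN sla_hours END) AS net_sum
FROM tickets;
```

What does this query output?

353

ticket_id=10: ✗
ticket_id=11: ✓ → 24
ticket_id=12: ✓ → 87
ticket_id=13: ✓ → 75
ticket_id=14: ✓ → 32
ticket_id=15: ✗
ticket_id=16: ✗
ticket_id=17: ✓ → 55
ticket_id=18: ✓ → 80
ticket_id=19: ✗
net_sum = 24 + 87 + 75 + 32 + 55 + 80 = 353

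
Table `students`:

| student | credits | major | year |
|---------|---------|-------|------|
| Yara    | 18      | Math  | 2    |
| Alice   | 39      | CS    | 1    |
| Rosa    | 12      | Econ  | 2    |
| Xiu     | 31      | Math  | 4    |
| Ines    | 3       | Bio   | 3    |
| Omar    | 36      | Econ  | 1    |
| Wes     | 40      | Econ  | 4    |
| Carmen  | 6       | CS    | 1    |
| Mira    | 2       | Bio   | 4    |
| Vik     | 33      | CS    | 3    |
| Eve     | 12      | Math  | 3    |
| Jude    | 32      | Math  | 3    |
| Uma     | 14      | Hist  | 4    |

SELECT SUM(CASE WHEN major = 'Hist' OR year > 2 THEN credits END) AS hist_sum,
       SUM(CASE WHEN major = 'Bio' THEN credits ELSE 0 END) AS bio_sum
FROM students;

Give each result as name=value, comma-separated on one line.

hist_sum=167, bio_sum=5

[hist_sum: major = 'Hist' OR year > 2]
student=Yara: ✗
student=Alice: ✗
student=Rosa: ✗
student=Xiu: ✓ → 31
student=Ines: ✓ → 3
student=Omar: ✗
student=Wes: ✓ → 40
student=Carmen: ✗
student=Mira: ✓ → 2
student=Vik: ✓ → 33
student=Eve: ✓ → 12
student=Jude: ✓ → 32
student=Uma: ✓ → 14
hist_sum = 31 + 3 + 40 + 2 + 33 + 12 + 32 + 14 = 167
—
[bio_sum: major = 'Bio']
student=Yara: ✗
student=Alice: ✗
student=Rosa: ✗
student=Xiu: ✗
student=Ines: ✓ → 3
student=Omar: ✗
student=Wes: ✗
student=Carmen: ✗
student=Mira: ✓ → 2
student=Vik: ✗
student=Eve: ✗
student=Jude: ✗
student=Uma: ✗
bio_sum = 3 + 2 = 5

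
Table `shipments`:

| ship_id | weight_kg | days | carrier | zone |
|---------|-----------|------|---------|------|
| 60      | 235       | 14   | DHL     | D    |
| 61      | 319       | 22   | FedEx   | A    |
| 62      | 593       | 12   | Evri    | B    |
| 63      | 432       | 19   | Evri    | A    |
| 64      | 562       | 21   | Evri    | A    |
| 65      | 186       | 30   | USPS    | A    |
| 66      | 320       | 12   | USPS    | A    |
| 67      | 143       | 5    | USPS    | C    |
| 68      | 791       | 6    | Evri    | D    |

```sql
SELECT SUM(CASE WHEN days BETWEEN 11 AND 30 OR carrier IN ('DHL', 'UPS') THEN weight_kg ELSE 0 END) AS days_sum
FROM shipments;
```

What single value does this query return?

ship_id=60: ✓ → 235
ship_id=61: ✓ → 319
ship_id=62: ✓ → 593
ship_id=63: ✓ → 432
ship_id=64: ✓ → 562
ship_id=65: ✓ → 186
ship_id=66: ✓ → 320
ship_id=67: ✗
ship_id=68: ✗
days_sum = 235 + 319 + 593 + 432 + 562 + 186 + 320 = 2647

2647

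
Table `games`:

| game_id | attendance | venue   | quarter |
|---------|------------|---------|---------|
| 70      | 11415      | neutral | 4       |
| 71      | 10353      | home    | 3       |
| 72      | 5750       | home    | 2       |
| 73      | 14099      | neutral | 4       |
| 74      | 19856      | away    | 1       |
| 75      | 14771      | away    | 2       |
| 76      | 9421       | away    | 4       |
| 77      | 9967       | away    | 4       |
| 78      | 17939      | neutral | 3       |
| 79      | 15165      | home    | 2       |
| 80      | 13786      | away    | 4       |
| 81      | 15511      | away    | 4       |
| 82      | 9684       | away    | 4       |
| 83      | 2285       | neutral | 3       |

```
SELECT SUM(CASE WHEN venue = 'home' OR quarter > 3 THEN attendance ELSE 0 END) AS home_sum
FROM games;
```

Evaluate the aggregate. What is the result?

game_id=70: ✓ → 11415
game_id=71: ✓ → 10353
game_id=72: ✓ → 5750
game_id=73: ✓ → 14099
game_id=74: ✗
game_id=75: ✗
game_id=76: ✓ → 9421
game_id=77: ✓ → 9967
game_id=78: ✗
game_id=79: ✓ → 15165
game_id=80: ✓ → 13786
game_id=81: ✓ → 15511
game_id=82: ✓ → 9684
game_id=83: ✗
home_sum = 11415 + 10353 + 5750 + 14099 + 9421 + 9967 + 15165 + 13786 + 15511 + 9684 = 115151

115151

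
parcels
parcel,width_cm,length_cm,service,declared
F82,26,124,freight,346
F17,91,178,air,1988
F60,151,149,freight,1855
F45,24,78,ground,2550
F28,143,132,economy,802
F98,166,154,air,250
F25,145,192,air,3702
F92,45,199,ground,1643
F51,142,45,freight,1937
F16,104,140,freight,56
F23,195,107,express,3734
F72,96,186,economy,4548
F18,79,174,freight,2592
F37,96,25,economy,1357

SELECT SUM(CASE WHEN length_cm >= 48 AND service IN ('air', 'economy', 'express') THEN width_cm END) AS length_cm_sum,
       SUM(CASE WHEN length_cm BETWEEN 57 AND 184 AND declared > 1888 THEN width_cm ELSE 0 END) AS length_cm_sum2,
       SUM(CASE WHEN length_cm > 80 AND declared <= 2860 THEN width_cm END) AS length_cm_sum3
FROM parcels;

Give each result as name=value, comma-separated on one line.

length_cm_sum=836, length_cm_sum2=389, length_cm_sum3=805

[length_cm_sum: length_cm >= 48 AND service IN ('air', 'economy', 'express')]
parcel=F82: ✗
parcel=F17: ✓ → 91
parcel=F60: ✗
parcel=F45: ✗
parcel=F28: ✓ → 143
parcel=F98: ✓ → 166
parcel=F25: ✓ → 145
parcel=F92: ✗
parcel=F51: ✗
parcel=F16: ✗
parcel=F23: ✓ → 195
parcel=F72: ✓ → 96
parcel=F18: ✗
parcel=F37: ✗
length_cm_sum = 91 + 143 + 166 + 145 + 195 + 96 = 836
—
[length_cm_sum2: length_cm BETWEEN 57 AND 184 AND declared > 1888]
parcel=F82: ✗
parcel=F17: ✓ → 91
parcel=F60: ✗
parcel=F45: ✓ → 24
parcel=F28: ✗
parcel=F98: ✗
parcel=F25: ✗
parcel=F92: ✗
parcel=F51: ✗
parcel=F16: ✗
parcel=F23: ✓ → 195
parcel=F72: ✗
parcel=F18: ✓ → 79
parcel=F37: ✗
length_cm_sum2 = 91 + 24 + 195 + 79 = 389
—
[length_cm_sum3: length_cm > 80 AND declared <= 2860]
parcel=F82: ✓ → 26
parcel=F17: ✓ → 91
parcel=F60: ✓ → 151
parcel=F45: ✗
parcel=F28: ✓ → 143
parcel=F98: ✓ → 166
parcel=F25: ✗
parcel=F92: ✓ → 45
parcel=F51: ✗
parcel=F16: ✓ → 104
parcel=F23: ✗
parcel=F72: ✗
parcel=F18: ✓ → 79
parcel=F37: ✗
length_cm_sum3 = 26 + 91 + 151 + 143 + 166 + 45 + 104 + 79 = 805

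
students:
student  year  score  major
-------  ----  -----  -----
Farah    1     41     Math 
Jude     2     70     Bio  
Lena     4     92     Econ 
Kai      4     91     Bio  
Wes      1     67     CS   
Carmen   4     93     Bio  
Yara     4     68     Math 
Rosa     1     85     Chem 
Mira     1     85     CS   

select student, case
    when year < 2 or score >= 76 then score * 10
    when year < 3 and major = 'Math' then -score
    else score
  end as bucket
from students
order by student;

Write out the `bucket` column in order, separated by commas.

930, 410, 70, 910, 920, 850, 850, 670, 68

student=Carmen: year < 2 or score >= 76 → 930
student=Farah: year < 2 or score >= 76 → 410
student=Jude: ELSE → 70
student=Kai: year < 2 or score >= 76 → 910
student=Lena: year < 2 or score >= 76 → 920
student=Mira: year < 2 or score >= 76 → 850
student=Rosa: year < 2 or score >= 76 → 850
student=Wes: year < 2 or score >= 76 → 670
student=Yara: ELSE → 68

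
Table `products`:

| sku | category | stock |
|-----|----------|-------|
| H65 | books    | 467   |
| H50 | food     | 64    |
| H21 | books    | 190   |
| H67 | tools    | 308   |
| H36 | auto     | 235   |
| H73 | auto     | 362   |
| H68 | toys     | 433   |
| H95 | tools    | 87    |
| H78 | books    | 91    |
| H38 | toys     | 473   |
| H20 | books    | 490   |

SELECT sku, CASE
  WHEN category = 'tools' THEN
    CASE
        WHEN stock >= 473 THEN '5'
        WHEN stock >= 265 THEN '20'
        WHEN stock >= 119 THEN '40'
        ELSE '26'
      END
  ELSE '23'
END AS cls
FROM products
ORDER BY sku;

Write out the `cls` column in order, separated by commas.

23, 23, 23, 23, 23, 23, 20, 23, 23, 23, 26

sku=H20: category='books' → outer ELSE → 23
sku=H21: category='books' → outer ELSE → 23
sku=H36: category='auto' → outer ELSE → 23
sku=H38: category='toys' → outer ELSE → 23
sku=H50: category='food' → outer ELSE → 23
sku=H65: category='books' → outer ELSE → 23
sku=H67: category='tools' → inner[stock >= 265] → 20
sku=H68: category='toys' → outer ELSE → 23
sku=H73: category='auto' → outer ELSE → 23
sku=H78: category='books' → outer ELSE → 23
sku=H95: category='tools' → inner[ELSE] → 26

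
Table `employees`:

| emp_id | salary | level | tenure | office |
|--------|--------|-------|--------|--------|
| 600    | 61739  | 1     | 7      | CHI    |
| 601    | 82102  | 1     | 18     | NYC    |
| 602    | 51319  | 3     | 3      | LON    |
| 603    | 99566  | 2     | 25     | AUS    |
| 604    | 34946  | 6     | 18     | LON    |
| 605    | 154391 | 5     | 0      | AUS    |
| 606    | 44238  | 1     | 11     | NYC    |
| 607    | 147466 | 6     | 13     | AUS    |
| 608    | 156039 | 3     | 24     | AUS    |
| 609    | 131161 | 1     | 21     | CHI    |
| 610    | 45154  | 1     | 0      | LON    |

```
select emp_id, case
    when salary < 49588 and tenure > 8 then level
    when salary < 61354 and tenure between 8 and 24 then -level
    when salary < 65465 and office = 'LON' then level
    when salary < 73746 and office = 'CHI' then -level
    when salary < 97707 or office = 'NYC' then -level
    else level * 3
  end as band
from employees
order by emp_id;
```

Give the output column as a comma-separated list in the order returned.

emp_id=600: salary < 73746 and office = 'CHI' → -1
emp_id=601: salary < 97707 or office = 'NYC' → -1
emp_id=602: salary < 65465 and office = 'LON' → 3
emp_id=603: ELSE → 6
emp_id=604: salary < 49588 and tenure > 8 → 6
emp_id=605: ELSE → 15
emp_id=606: salary < 49588 and tenure > 8 → 1
emp_id=607: ELSE → 18
emp_id=608: ELSE → 9
emp_id=609: ELSE → 3
emp_id=610: salary < 65465 and office = 'LON' → 1

-1, -1, 3, 6, 6, 15, 1, 18, 9, 3, 1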